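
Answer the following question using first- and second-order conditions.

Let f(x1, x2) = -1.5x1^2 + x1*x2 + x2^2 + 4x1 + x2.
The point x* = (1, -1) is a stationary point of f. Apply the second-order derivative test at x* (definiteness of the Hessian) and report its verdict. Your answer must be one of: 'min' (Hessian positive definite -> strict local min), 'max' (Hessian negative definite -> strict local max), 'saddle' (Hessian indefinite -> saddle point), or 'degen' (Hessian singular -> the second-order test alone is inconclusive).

Compute the Hessian H = grad^2 f:
  H = [[-3, 1], [1, 2]]
Verify stationarity: grad f(x*) = H x* + g = (0, 0).
Eigenvalues of H: -3.1926, 2.1926.
Eigenvalues have mixed signs, so H is indefinite -> x* is a saddle point.

saddle


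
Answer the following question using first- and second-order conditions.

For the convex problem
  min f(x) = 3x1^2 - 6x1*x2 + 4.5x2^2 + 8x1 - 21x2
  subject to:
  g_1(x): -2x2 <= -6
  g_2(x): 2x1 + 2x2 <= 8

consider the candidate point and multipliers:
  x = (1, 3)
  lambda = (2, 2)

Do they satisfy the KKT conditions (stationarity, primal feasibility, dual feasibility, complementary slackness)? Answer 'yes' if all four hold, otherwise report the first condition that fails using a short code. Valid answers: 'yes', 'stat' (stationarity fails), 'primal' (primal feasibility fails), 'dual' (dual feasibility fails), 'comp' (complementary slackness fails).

Gradient of f: grad f(x) = Q x + c = (-4, 0)
Constraint values g_i(x) = a_i^T x - b_i:
  g_1((1, 3)) = 0
  g_2((1, 3)) = 0
Stationarity residual: grad f(x) + sum_i lambda_i a_i = (0, 0)
  -> stationarity OK
Primal feasibility (all g_i <= 0): OK
Dual feasibility (all lambda_i >= 0): OK
Complementary slackness (lambda_i * g_i(x) = 0 for all i): OK

Verdict: yes, KKT holds.

yes


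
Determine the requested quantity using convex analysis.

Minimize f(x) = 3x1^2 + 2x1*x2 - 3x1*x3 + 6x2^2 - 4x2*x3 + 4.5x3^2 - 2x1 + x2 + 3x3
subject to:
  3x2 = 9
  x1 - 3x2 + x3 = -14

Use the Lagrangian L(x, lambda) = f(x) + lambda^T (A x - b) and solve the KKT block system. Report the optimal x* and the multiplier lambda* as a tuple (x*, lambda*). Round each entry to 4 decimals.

Form the Lagrangian:
  L(x, lambda) = (1/2) x^T Q x + c^T x + lambda^T (A x - b)
Stationarity (grad_x L = 0): Q x + c + A^T lambda = 0.
Primal feasibility: A x = b.

This gives the KKT block system:
  [ Q   A^T ] [ x     ]   [-c ]
  [ A    0  ] [ lambda ] = [ b ]

Solving the linear system:
  x*      = (-3.4762, 3, -1.5238)
  lambda* = (0.2381, 12.2857)
  f(x*)   = 87.619

x* = (-3.4762, 3, -1.5238), lambda* = (0.2381, 12.2857)


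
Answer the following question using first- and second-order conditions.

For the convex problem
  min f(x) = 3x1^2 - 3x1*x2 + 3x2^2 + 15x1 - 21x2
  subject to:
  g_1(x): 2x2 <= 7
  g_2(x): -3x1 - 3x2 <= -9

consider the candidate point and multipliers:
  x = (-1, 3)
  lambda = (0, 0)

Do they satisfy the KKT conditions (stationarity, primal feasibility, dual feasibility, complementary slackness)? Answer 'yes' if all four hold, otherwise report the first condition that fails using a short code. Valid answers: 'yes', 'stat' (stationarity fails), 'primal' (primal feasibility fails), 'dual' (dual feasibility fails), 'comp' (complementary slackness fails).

Gradient of f: grad f(x) = Q x + c = (0, 0)
Constraint values g_i(x) = a_i^T x - b_i:
  g_1((-1, 3)) = -1
  g_2((-1, 3)) = 3
Stationarity residual: grad f(x) + sum_i lambda_i a_i = (0, 0)
  -> stationarity OK
Primal feasibility (all g_i <= 0): FAILS
Dual feasibility (all lambda_i >= 0): OK
Complementary slackness (lambda_i * g_i(x) = 0 for all i): OK

Verdict: the first failing condition is primal_feasibility -> primal.

primal


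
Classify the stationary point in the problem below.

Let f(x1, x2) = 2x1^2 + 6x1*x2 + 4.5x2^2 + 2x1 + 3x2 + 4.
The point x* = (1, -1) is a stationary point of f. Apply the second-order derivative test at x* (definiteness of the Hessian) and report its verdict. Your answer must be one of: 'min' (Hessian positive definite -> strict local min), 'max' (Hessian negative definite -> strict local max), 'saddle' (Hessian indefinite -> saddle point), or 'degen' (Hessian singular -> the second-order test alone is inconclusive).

Compute the Hessian H = grad^2 f:
  H = [[4, 6], [6, 9]]
Verify stationarity: grad f(x*) = H x* + g = (0, 0).
Eigenvalues of H: 0, 13.
H has a zero eigenvalue (singular; positive semidefinite but not definite), so H is neither positive definite, negative definite, nor indefinite. The second-order test alone is inconclusive -> degen.
(Indeed, f is constant along the null direction of H through x*, so x* is not a strict local extremum.)

degen


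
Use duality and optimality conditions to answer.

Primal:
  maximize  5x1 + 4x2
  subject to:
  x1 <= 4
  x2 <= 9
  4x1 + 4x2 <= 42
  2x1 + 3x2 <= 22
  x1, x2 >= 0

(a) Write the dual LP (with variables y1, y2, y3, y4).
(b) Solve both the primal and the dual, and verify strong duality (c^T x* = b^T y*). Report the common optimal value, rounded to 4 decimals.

The standard primal-dual pair for 'max c^T x s.t. A x <= b, x >= 0' is:
  Dual:  min b^T y  s.t.  A^T y >= c,  y >= 0.

So the dual LP is:
  minimize  4y1 + 9y2 + 42y3 + 22y4
  subject to:
    y1 + 4y3 + 2y4 >= 5
    y2 + 4y3 + 3y4 >= 4
    y1, y2, y3, y4 >= 0

Solving the primal: x* = (4, 4.6667).
  primal value c^T x* = 38.6667.
Solving the dual: y* = (2.3333, 0, 0, 1.3333).
  dual value b^T y* = 38.6667.
Strong duality: c^T x* = b^T y*. Confirmed.

38.6667


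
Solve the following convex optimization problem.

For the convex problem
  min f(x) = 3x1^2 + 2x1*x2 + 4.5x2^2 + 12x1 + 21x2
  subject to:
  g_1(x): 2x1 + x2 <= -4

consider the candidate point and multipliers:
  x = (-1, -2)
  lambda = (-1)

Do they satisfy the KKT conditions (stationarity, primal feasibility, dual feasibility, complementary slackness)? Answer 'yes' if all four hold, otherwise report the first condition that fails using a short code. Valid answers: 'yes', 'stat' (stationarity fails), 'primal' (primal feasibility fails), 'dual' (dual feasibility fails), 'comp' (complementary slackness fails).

Gradient of f: grad f(x) = Q x + c = (2, 1)
Constraint values g_i(x) = a_i^T x - b_i:
  g_1((-1, -2)) = 0
Stationarity residual: grad f(x) + sum_i lambda_i a_i = (0, 0)
  -> stationarity OK
Primal feasibility (all g_i <= 0): OK
Dual feasibility (all lambda_i >= 0): FAILS
Complementary slackness (lambda_i * g_i(x) = 0 for all i): OK

Verdict: the first failing condition is dual_feasibility -> dual.

dual


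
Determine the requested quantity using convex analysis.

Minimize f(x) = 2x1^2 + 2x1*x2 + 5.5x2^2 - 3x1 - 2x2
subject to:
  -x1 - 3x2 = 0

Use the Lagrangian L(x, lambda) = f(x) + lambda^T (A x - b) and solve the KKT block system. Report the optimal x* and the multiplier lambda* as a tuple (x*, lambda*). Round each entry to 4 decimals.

Form the Lagrangian:
  L(x, lambda) = (1/2) x^T Q x + c^T x + lambda^T (A x - b)
Stationarity (grad_x L = 0): Q x + c + A^T lambda = 0.
Primal feasibility: A x = b.

This gives the KKT block system:
  [ Q   A^T ] [ x     ]   [-c ]
  [ A    0  ] [ lambda ] = [ b ]

Solving the linear system:
  x*      = (0.6, -0.2)
  lambda* = (-1)
  f(x*)   = -0.7

x* = (0.6, -0.2), lambda* = (-1)


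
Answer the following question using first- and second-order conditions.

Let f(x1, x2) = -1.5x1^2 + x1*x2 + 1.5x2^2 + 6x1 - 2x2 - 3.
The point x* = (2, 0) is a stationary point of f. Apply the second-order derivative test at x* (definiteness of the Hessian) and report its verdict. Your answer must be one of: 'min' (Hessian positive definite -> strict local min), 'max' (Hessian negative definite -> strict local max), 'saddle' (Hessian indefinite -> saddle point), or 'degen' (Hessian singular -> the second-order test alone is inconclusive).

Compute the Hessian H = grad^2 f:
  H = [[-3, 1], [1, 3]]
Verify stationarity: grad f(x*) = H x* + g = (0, 0).
Eigenvalues of H: -3.1623, 3.1623.
Eigenvalues have mixed signs, so H is indefinite -> x* is a saddle point.

saddle


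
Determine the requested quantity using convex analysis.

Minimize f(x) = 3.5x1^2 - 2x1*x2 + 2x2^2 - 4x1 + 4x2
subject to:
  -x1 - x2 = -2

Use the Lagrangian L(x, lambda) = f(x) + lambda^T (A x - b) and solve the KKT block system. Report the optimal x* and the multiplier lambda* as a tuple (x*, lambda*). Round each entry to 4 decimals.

Form the Lagrangian:
  L(x, lambda) = (1/2) x^T Q x + c^T x + lambda^T (A x - b)
Stationarity (grad_x L = 0): Q x + c + A^T lambda = 0.
Primal feasibility: A x = b.

This gives the KKT block system:
  [ Q   A^T ] [ x     ]   [-c ]
  [ A    0  ] [ lambda ] = [ b ]

Solving the linear system:
  x*      = (1.3333, 0.6667)
  lambda* = (4)
  f(x*)   = 2.6667

x* = (1.3333, 0.6667), lambda* = (4)


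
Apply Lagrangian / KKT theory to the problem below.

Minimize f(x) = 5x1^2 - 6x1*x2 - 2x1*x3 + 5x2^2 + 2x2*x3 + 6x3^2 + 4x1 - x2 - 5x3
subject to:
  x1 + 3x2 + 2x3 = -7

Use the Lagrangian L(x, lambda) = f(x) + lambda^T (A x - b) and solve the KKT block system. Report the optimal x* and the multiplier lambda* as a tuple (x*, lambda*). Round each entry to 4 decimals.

Form the Lagrangian:
  L(x, lambda) = (1/2) x^T Q x + c^T x + lambda^T (A x - b)
Stationarity (grad_x L = 0): Q x + c + A^T lambda = 0.
Primal feasibility: A x = b.

This gives the KKT block system:
  [ Q   A^T ] [ x     ]   [-c ]
  [ A    0  ] [ lambda ] = [ b ]

Solving the linear system:
  x*      = (-1.7205, -1.7386, -0.0318)
  lambda* = (2.7091)
  f(x*)   = 6.9898

x* = (-1.7205, -1.7386, -0.0318), lambda* = (2.7091)


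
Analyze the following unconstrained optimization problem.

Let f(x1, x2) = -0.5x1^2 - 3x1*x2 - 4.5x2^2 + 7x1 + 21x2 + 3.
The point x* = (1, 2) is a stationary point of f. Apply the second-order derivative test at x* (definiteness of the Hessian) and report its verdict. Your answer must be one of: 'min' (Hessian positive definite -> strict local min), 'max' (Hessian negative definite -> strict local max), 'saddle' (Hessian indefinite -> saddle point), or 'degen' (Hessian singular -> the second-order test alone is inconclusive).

Compute the Hessian H = grad^2 f:
  H = [[-1, -3], [-3, -9]]
Verify stationarity: grad f(x*) = H x* + g = (0, 0).
Eigenvalues of H: -10, 0.
H has a zero eigenvalue (singular; negative semidefinite but not definite), so H is neither positive definite, negative definite, nor indefinite. The second-order test alone is inconclusive -> degen.
(Indeed, f is constant along the null direction of H through x*, so x* is not a strict local extremum.)

degen


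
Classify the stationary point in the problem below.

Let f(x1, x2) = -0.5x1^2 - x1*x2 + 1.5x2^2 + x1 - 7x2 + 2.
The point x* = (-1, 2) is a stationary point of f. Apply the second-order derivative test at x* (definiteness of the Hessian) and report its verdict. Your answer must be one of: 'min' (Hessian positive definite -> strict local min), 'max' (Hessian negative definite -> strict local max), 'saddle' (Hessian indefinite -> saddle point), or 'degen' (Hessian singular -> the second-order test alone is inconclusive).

Compute the Hessian H = grad^2 f:
  H = [[-1, -1], [-1, 3]]
Verify stationarity: grad f(x*) = H x* + g = (0, 0).
Eigenvalues of H: -1.2361, 3.2361.
Eigenvalues have mixed signs, so H is indefinite -> x* is a saddle point.

saddle


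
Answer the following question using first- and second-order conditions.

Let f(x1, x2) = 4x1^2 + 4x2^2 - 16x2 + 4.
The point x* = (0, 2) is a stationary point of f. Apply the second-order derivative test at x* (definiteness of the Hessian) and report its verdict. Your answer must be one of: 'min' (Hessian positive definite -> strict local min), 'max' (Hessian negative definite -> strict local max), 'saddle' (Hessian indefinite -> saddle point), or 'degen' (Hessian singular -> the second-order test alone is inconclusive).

Compute the Hessian H = grad^2 f:
  H = [[8, 0], [0, 8]]
Verify stationarity: grad f(x*) = H x* + g = (0, 0).
Eigenvalues of H: 8, 8.
Both eigenvalues > 0, so H is positive definite -> x* is a strict local min.

min


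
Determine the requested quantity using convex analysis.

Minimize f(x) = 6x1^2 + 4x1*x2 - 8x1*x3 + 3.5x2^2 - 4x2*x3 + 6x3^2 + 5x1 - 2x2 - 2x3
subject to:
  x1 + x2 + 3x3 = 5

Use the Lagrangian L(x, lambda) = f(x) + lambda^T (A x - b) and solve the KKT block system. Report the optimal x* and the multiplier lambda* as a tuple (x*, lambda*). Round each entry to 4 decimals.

Form the Lagrangian:
  L(x, lambda) = (1/2) x^T Q x + c^T x + lambda^T (A x - b)
Stationarity (grad_x L = 0): Q x + c + A^T lambda = 0.
Primal feasibility: A x = b.

This gives the KKT block system:
  [ Q   A^T ] [ x     ]   [-c ]
  [ A    0  ] [ lambda ] = [ b ]

Solving the linear system:
  x*      = (0.1758, 1.1842, 1.2133)
  lambda* = (-2.1391)
  f(x*)   = 3.3896

x* = (0.1758, 1.1842, 1.2133), lambda* = (-2.1391)


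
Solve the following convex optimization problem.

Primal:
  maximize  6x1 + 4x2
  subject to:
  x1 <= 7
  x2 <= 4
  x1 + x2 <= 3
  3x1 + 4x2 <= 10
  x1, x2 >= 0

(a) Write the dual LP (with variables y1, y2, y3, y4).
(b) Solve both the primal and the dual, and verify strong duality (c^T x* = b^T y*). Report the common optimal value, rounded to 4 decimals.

The standard primal-dual pair for 'max c^T x s.t. A x <= b, x >= 0' is:
  Dual:  min b^T y  s.t.  A^T y >= c,  y >= 0.

So the dual LP is:
  minimize  7y1 + 4y2 + 3y3 + 10y4
  subject to:
    y1 + y3 + 3y4 >= 6
    y2 + y3 + 4y4 >= 4
    y1, y2, y3, y4 >= 0

Solving the primal: x* = (3, 0).
  primal value c^T x* = 18.
Solving the dual: y* = (0, 0, 6, 0).
  dual value b^T y* = 18.
Strong duality: c^T x* = b^T y*. Confirmed.

18


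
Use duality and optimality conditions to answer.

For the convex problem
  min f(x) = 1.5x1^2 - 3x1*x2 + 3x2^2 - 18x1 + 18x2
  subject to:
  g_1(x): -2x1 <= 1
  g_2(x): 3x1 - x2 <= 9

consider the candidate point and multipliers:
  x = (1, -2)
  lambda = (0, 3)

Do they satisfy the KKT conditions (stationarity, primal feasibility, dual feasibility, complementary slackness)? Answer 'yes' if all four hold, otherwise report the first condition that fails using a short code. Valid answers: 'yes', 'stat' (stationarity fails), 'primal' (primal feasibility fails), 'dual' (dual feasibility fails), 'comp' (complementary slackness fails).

Gradient of f: grad f(x) = Q x + c = (-9, 3)
Constraint values g_i(x) = a_i^T x - b_i:
  g_1((1, -2)) = -3
  g_2((1, -2)) = -4
Stationarity residual: grad f(x) + sum_i lambda_i a_i = (0, 0)
  -> stationarity OK
Primal feasibility (all g_i <= 0): OK
Dual feasibility (all lambda_i >= 0): OK
Complementary slackness (lambda_i * g_i(x) = 0 for all i): FAILS

Verdict: the first failing condition is complementary_slackness -> comp.

comp


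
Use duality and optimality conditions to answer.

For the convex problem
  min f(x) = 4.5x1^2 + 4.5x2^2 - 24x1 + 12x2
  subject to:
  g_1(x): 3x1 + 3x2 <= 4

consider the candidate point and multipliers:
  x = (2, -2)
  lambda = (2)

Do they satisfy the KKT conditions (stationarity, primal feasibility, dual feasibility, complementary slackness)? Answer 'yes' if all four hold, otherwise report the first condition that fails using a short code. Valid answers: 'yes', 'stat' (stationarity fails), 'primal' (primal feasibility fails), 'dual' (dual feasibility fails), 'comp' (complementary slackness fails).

Gradient of f: grad f(x) = Q x + c = (-6, -6)
Constraint values g_i(x) = a_i^T x - b_i:
  g_1((2, -2)) = -4
Stationarity residual: grad f(x) + sum_i lambda_i a_i = (0, 0)
  -> stationarity OK
Primal feasibility (all g_i <= 0): OK
Dual feasibility (all lambda_i >= 0): OK
Complementary slackness (lambda_i * g_i(x) = 0 for all i): FAILS

Verdict: the first failing condition is complementary_slackness -> comp.

comp


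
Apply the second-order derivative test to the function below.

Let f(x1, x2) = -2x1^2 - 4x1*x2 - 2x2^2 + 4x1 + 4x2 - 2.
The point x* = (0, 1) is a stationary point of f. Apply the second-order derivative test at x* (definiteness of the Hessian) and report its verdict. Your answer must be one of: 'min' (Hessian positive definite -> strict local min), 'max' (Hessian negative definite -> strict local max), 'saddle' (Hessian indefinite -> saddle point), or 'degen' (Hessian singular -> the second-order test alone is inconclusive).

Compute the Hessian H = grad^2 f:
  H = [[-4, -4], [-4, -4]]
Verify stationarity: grad f(x*) = H x* + g = (0, 0).
Eigenvalues of H: -8, 0.
H has a zero eigenvalue (singular; negative semidefinite but not definite), so H is neither positive definite, negative definite, nor indefinite. The second-order test alone is inconclusive -> degen.
(Indeed, f is constant along the null direction of H through x*, so x* is not a strict local extremum.)

degen


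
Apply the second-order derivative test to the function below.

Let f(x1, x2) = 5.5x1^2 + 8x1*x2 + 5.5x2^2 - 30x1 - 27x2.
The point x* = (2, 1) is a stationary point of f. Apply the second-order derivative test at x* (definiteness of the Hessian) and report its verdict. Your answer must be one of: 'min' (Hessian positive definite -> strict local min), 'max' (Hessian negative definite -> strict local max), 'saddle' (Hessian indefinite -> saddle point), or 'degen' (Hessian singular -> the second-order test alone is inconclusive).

Compute the Hessian H = grad^2 f:
  H = [[11, 8], [8, 11]]
Verify stationarity: grad f(x*) = H x* + g = (0, 0).
Eigenvalues of H: 3, 19.
Both eigenvalues > 0, so H is positive definite -> x* is a strict local min.

min


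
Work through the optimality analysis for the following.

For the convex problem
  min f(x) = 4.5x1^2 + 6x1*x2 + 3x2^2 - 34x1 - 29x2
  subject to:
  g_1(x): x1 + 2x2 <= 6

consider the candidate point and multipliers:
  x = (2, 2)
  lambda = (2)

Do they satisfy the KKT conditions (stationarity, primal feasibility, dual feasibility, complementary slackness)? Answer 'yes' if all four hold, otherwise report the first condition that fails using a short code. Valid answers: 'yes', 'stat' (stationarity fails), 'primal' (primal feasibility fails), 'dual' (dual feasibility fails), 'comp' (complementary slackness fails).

Gradient of f: grad f(x) = Q x + c = (-4, -5)
Constraint values g_i(x) = a_i^T x - b_i:
  g_1((2, 2)) = 0
Stationarity residual: grad f(x) + sum_i lambda_i a_i = (-2, -1)
  -> stationarity FAILS
Primal feasibility (all g_i <= 0): OK
Dual feasibility (all lambda_i >= 0): OK
Complementary slackness (lambda_i * g_i(x) = 0 for all i): OK

Verdict: the first failing condition is stationarity -> stat.

stat


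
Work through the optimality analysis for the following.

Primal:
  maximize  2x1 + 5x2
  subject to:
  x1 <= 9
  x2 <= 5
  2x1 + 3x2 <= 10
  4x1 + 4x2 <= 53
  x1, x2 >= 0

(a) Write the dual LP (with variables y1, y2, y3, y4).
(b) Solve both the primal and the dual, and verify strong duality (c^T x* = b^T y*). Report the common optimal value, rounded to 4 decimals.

The standard primal-dual pair for 'max c^T x s.t. A x <= b, x >= 0' is:
  Dual:  min b^T y  s.t.  A^T y >= c,  y >= 0.

So the dual LP is:
  minimize  9y1 + 5y2 + 10y3 + 53y4
  subject to:
    y1 + 2y3 + 4y4 >= 2
    y2 + 3y3 + 4y4 >= 5
    y1, y2, y3, y4 >= 0

Solving the primal: x* = (0, 3.3333).
  primal value c^T x* = 16.6667.
Solving the dual: y* = (0, 0, 1.6667, 0).
  dual value b^T y* = 16.6667.
Strong duality: c^T x* = b^T y*. Confirmed.

16.6667


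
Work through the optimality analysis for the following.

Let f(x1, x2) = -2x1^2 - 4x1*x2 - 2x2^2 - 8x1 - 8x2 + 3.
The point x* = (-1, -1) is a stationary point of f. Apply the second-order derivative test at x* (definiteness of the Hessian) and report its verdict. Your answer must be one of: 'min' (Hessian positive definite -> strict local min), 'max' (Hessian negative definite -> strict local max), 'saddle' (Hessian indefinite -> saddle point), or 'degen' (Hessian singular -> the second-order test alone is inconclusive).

Compute the Hessian H = grad^2 f:
  H = [[-4, -4], [-4, -4]]
Verify stationarity: grad f(x*) = H x* + g = (0, 0).
Eigenvalues of H: -8, 0.
H has a zero eigenvalue (singular; negative semidefinite but not definite), so H is neither positive definite, negative definite, nor indefinite. The second-order test alone is inconclusive -> degen.
(Indeed, f is constant along the null direction of H through x*, so x* is not a strict local extremum.)

degen


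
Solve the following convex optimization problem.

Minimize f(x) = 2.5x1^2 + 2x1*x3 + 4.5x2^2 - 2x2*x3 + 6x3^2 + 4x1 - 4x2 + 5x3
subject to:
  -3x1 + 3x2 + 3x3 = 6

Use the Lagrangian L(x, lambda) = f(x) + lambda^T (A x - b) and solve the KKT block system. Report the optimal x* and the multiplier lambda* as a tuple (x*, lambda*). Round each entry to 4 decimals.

Form the Lagrangian:
  L(x, lambda) = (1/2) x^T Q x + c^T x + lambda^T (A x - b)
Stationarity (grad_x L = 0): Q x + c + A^T lambda = 0.
Primal feasibility: A x = b.

This gives the KKT block system:
  [ Q   A^T ] [ x     ]   [-c ]
  [ A    0  ] [ lambda ] = [ b ]

Solving the linear system:
  x*      = (-1.2379, 0.6877, 0.0743)
  lambda* = (-0.6803)
  f(x*)   = -1.6245

x* = (-1.2379, 0.6877, 0.0743), lambda* = (-0.6803)


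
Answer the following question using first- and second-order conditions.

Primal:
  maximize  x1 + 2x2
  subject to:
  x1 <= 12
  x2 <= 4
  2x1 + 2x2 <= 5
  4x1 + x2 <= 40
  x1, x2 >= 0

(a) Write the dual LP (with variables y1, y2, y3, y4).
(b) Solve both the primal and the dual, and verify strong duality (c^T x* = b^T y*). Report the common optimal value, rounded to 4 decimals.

The standard primal-dual pair for 'max c^T x s.t. A x <= b, x >= 0' is:
  Dual:  min b^T y  s.t.  A^T y >= c,  y >= 0.

So the dual LP is:
  minimize  12y1 + 4y2 + 5y3 + 40y4
  subject to:
    y1 + 2y3 + 4y4 >= 1
    y2 + 2y3 + y4 >= 2
    y1, y2, y3, y4 >= 0

Solving the primal: x* = (0, 2.5).
  primal value c^T x* = 5.
Solving the dual: y* = (0, 0, 1, 0).
  dual value b^T y* = 5.
Strong duality: c^T x* = b^T y*. Confirmed.

5


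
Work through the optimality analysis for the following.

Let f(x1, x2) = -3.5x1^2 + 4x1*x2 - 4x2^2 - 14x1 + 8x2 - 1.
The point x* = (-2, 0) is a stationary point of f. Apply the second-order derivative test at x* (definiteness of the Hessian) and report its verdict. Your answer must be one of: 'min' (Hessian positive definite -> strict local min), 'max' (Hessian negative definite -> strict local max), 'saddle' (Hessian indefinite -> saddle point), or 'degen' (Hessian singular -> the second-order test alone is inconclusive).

Compute the Hessian H = grad^2 f:
  H = [[-7, 4], [4, -8]]
Verify stationarity: grad f(x*) = H x* + g = (0, 0).
Eigenvalues of H: -11.5311, -3.4689.
Both eigenvalues < 0, so H is negative definite -> x* is a strict local max.

max


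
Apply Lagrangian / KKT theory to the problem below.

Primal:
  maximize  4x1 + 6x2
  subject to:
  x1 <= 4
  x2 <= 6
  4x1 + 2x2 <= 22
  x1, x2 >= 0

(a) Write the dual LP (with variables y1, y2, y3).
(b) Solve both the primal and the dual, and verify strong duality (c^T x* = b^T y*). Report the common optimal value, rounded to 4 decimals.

The standard primal-dual pair for 'max c^T x s.t. A x <= b, x >= 0' is:
  Dual:  min b^T y  s.t.  A^T y >= c,  y >= 0.

So the dual LP is:
  minimize  4y1 + 6y2 + 22y3
  subject to:
    y1 + 4y3 >= 4
    y2 + 2y3 >= 6
    y1, y2, y3 >= 0

Solving the primal: x* = (2.5, 6).
  primal value c^T x* = 46.
Solving the dual: y* = (0, 4, 1).
  dual value b^T y* = 46.
Strong duality: c^T x* = b^T y*. Confirmed.

46


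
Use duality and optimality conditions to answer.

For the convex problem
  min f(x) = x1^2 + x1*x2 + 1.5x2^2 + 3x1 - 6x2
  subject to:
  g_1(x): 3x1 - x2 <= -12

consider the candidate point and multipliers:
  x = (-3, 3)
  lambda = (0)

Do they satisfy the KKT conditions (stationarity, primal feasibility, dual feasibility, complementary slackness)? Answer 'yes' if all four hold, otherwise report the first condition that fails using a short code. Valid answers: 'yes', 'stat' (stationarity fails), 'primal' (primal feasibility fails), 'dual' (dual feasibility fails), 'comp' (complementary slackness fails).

Gradient of f: grad f(x) = Q x + c = (0, 0)
Constraint values g_i(x) = a_i^T x - b_i:
  g_1((-3, 3)) = 0
Stationarity residual: grad f(x) + sum_i lambda_i a_i = (0, 0)
  -> stationarity OK
Primal feasibility (all g_i <= 0): OK
Dual feasibility (all lambda_i >= 0): OK
Complementary slackness (lambda_i * g_i(x) = 0 for all i): OK

Verdict: yes, KKT holds.

yes


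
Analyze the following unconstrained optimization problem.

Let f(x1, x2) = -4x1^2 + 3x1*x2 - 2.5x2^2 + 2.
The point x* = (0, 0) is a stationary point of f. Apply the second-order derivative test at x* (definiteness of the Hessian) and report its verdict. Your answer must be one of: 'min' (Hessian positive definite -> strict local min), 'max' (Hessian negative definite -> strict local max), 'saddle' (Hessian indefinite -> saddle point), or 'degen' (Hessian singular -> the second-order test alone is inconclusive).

Compute the Hessian H = grad^2 f:
  H = [[-8, 3], [3, -5]]
Verify stationarity: grad f(x*) = H x* + g = (0, 0).
Eigenvalues of H: -9.8541, -3.1459.
Both eigenvalues < 0, so H is negative definite -> x* is a strict local max.

max


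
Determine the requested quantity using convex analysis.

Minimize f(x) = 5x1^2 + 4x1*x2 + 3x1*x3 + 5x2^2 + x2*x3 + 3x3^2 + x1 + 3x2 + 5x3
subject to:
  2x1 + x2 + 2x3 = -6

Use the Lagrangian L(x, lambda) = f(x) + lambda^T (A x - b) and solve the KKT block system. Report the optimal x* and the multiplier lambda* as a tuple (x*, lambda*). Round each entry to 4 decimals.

Form the Lagrangian:
  L(x, lambda) = (1/2) x^T Q x + c^T x + lambda^T (A x - b)
Stationarity (grad_x L = 0): Q x + c + A^T lambda = 0.
Primal feasibility: A x = b.

This gives the KKT block system:
  [ Q   A^T ] [ x     ]   [-c ]
  [ A    0  ] [ lambda ] = [ b ]

Solving the linear system:
  x*      = (-0.2743, -0.5015, -2.4749)
  lambda* = (5.587)
  f(x*)   = 9.6844

x* = (-0.2743, -0.5015, -2.4749), lambda* = (5.587)


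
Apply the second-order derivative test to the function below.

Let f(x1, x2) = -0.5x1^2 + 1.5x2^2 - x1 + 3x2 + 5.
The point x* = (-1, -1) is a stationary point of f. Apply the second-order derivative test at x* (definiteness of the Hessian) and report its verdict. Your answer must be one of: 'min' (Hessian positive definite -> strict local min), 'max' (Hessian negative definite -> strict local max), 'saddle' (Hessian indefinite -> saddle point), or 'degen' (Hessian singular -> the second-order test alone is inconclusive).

Compute the Hessian H = grad^2 f:
  H = [[-1, 0], [0, 3]]
Verify stationarity: grad f(x*) = H x* + g = (0, 0).
Eigenvalues of H: -1, 3.
Eigenvalues have mixed signs, so H is indefinite -> x* is a saddle point.

saddle


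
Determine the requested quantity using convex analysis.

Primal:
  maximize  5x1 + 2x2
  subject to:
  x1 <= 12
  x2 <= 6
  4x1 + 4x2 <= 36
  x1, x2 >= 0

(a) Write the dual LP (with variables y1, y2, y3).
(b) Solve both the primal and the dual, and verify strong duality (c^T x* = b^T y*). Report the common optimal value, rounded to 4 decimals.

The standard primal-dual pair for 'max c^T x s.t. A x <= b, x >= 0' is:
  Dual:  min b^T y  s.t.  A^T y >= c,  y >= 0.

So the dual LP is:
  minimize  12y1 + 6y2 + 36y3
  subject to:
    y1 + 4y3 >= 5
    y2 + 4y3 >= 2
    y1, y2, y3 >= 0

Solving the primal: x* = (9, 0).
  primal value c^T x* = 45.
Solving the dual: y* = (0, 0, 1.25).
  dual value b^T y* = 45.
Strong duality: c^T x* = b^T y*. Confirmed.

45


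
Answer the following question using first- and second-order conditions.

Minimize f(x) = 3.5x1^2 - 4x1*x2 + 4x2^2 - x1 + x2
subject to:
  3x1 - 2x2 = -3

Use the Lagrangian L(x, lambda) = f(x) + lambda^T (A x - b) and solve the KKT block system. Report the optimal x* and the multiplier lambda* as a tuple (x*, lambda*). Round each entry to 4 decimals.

Form the Lagrangian:
  L(x, lambda) = (1/2) x^T Q x + c^T x + lambda^T (A x - b)
Stationarity (grad_x L = 0): Q x + c + A^T lambda = 0.
Primal feasibility: A x = b.

This gives the KKT block system:
  [ Q   A^T ] [ x     ]   [-c ]
  [ A    0  ] [ lambda ] = [ b ]

Solving the linear system:
  x*      = (-0.9615, 0.0577)
  lambda* = (2.6538)
  f(x*)   = 4.4904

x* = (-0.9615, 0.0577), lambda* = (2.6538)


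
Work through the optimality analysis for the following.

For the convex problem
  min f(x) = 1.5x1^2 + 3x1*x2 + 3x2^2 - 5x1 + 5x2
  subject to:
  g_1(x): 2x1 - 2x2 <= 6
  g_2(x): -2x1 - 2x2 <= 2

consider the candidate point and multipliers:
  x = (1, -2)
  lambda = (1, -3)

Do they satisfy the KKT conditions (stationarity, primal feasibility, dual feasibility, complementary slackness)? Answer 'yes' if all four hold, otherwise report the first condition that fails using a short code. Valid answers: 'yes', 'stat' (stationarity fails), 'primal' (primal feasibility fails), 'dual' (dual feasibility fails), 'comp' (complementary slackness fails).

Gradient of f: grad f(x) = Q x + c = (-8, -4)
Constraint values g_i(x) = a_i^T x - b_i:
  g_1((1, -2)) = 0
  g_2((1, -2)) = 0
Stationarity residual: grad f(x) + sum_i lambda_i a_i = (0, 0)
  -> stationarity OK
Primal feasibility (all g_i <= 0): OK
Dual feasibility (all lambda_i >= 0): FAILS
Complementary slackness (lambda_i * g_i(x) = 0 for all i): OK

Verdict: the first failing condition is dual_feasibility -> dual.

dual


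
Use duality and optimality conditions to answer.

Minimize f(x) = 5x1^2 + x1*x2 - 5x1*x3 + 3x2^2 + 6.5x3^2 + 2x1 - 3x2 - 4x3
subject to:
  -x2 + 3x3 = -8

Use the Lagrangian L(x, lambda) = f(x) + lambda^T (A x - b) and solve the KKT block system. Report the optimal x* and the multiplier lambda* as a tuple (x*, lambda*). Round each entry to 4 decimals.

Form the Lagrangian:
  L(x, lambda) = (1/2) x^T Q x + c^T x + lambda^T (A x - b)
Stationarity (grad_x L = 0): Q x + c + A^T lambda = 0.
Primal feasibility: A x = b.

This gives the KKT block system:
  [ Q   A^T ] [ x     ]   [-c ]
  [ A    0  ] [ lambda ] = [ b ]

Solving the linear system:
  x*      = (-1.3994, 2.009, -1.997)
  lambda* = (7.6547)
  f(x*)   = 30.1997

x* = (-1.3994, 2.009, -1.997), lambda* = (7.6547)


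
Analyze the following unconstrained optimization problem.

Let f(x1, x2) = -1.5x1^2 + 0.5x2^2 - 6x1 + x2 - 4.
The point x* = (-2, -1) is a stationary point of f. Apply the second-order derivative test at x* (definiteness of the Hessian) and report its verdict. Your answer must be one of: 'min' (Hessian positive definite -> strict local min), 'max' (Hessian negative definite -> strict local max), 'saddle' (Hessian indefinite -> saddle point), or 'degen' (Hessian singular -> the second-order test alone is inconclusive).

Compute the Hessian H = grad^2 f:
  H = [[-3, 0], [0, 1]]
Verify stationarity: grad f(x*) = H x* + g = (0, 0).
Eigenvalues of H: -3, 1.
Eigenvalues have mixed signs, so H is indefinite -> x* is a saddle point.

saddle


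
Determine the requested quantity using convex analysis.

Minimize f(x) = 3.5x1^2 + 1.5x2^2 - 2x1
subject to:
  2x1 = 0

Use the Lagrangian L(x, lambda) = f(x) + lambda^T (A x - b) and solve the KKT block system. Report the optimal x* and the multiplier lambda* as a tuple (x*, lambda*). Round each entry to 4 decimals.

Form the Lagrangian:
  L(x, lambda) = (1/2) x^T Q x + c^T x + lambda^T (A x - b)
Stationarity (grad_x L = 0): Q x + c + A^T lambda = 0.
Primal feasibility: A x = b.

This gives the KKT block system:
  [ Q   A^T ] [ x     ]   [-c ]
  [ A    0  ] [ lambda ] = [ b ]

Solving the linear system:
  x*      = (0, 0)
  lambda* = (1)
  f(x*)   = 0

x* = (0, 0), lambda* = (1)


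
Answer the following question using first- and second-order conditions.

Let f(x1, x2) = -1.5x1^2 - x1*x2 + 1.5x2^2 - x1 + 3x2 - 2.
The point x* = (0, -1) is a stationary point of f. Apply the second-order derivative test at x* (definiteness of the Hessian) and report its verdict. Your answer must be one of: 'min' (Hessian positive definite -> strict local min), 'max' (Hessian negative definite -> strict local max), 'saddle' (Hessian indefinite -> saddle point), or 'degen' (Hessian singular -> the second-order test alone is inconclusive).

Compute the Hessian H = grad^2 f:
  H = [[-3, -1], [-1, 3]]
Verify stationarity: grad f(x*) = H x* + g = (0, 0).
Eigenvalues of H: -3.1623, 3.1623.
Eigenvalues have mixed signs, so H is indefinite -> x* is a saddle point.

saddle


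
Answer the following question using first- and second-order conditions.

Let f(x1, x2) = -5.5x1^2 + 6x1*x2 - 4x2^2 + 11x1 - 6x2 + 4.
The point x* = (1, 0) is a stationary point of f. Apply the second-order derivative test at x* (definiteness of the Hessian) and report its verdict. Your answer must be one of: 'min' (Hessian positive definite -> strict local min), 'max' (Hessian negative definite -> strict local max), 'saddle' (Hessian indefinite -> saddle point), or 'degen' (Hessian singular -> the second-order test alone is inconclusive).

Compute the Hessian H = grad^2 f:
  H = [[-11, 6], [6, -8]]
Verify stationarity: grad f(x*) = H x* + g = (0, 0).
Eigenvalues of H: -15.6847, -3.3153.
Both eigenvalues < 0, so H is negative definite -> x* is a strict local max.

max


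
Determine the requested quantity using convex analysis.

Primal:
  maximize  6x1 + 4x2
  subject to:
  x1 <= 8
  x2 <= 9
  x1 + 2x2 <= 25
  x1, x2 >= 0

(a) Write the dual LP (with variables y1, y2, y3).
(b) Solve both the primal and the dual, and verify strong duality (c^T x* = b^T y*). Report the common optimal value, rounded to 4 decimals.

The standard primal-dual pair for 'max c^T x s.t. A x <= b, x >= 0' is:
  Dual:  min b^T y  s.t.  A^T y >= c,  y >= 0.

So the dual LP is:
  minimize  8y1 + 9y2 + 25y3
  subject to:
    y1 + y3 >= 6
    y2 + 2y3 >= 4
    y1, y2, y3 >= 0

Solving the primal: x* = (8, 8.5).
  primal value c^T x* = 82.
Solving the dual: y* = (4, 0, 2).
  dual value b^T y* = 82.
Strong duality: c^T x* = b^T y*. Confirmed.

82


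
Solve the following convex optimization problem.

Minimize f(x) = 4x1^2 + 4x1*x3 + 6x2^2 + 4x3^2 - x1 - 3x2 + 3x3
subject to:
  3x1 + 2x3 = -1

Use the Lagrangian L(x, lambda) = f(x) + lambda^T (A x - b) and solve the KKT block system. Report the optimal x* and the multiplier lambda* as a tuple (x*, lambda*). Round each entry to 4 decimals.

Form the Lagrangian:
  L(x, lambda) = (1/2) x^T Q x + c^T x + lambda^T (A x - b)
Stationarity (grad_x L = 0): Q x + c + A^T lambda = 0.
Primal feasibility: A x = b.

This gives the KKT block system:
  [ Q   A^T ] [ x     ]   [-c ]
  [ A    0  ] [ lambda ] = [ b ]

Solving the linear system:
  x*      = (0.1071, 0.25, -0.6607)
  lambda* = (0.9286)
  f(x*)   = -0.9554

x* = (0.1071, 0.25, -0.6607), lambda* = (0.9286)


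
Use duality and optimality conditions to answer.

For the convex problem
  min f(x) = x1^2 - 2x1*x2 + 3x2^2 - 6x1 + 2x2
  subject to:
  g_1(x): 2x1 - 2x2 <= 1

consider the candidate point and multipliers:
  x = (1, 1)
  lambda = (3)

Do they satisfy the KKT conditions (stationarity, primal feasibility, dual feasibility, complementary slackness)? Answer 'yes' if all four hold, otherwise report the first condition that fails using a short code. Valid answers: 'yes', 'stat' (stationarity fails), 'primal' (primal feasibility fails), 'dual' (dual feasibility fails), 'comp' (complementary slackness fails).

Gradient of f: grad f(x) = Q x + c = (-6, 6)
Constraint values g_i(x) = a_i^T x - b_i:
  g_1((1, 1)) = -1
Stationarity residual: grad f(x) + sum_i lambda_i a_i = (0, 0)
  -> stationarity OK
Primal feasibility (all g_i <= 0): OK
Dual feasibility (all lambda_i >= 0): OK
Complementary slackness (lambda_i * g_i(x) = 0 for all i): FAILS

Verdict: the first failing condition is complementary_slackness -> comp.

comp


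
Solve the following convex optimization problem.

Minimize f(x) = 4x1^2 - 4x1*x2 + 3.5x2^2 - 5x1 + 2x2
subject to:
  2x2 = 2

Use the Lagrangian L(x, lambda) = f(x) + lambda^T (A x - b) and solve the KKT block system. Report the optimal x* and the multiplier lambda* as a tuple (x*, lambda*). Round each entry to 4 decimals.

Form the Lagrangian:
  L(x, lambda) = (1/2) x^T Q x + c^T x + lambda^T (A x - b)
Stationarity (grad_x L = 0): Q x + c + A^T lambda = 0.
Primal feasibility: A x = b.

This gives the KKT block system:
  [ Q   A^T ] [ x     ]   [-c ]
  [ A    0  ] [ lambda ] = [ b ]

Solving the linear system:
  x*      = (1.125, 1)
  lambda* = (-2.25)
  f(x*)   = 0.4375

x* = (1.125, 1), lambda* = (-2.25)


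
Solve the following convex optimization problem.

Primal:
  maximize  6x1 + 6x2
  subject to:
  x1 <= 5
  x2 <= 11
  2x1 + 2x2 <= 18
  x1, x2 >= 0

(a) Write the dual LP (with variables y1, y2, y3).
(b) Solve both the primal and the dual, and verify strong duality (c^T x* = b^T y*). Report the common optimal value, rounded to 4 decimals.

The standard primal-dual pair for 'max c^T x s.t. A x <= b, x >= 0' is:
  Dual:  min b^T y  s.t.  A^T y >= c,  y >= 0.

So the dual LP is:
  minimize  5y1 + 11y2 + 18y3
  subject to:
    y1 + 2y3 >= 6
    y2 + 2y3 >= 6
    y1, y2, y3 >= 0

Solving the primal: x* = (0, 9).
  primal value c^T x* = 54.
Solving the dual: y* = (0, 0, 3).
  dual value b^T y* = 54.
Strong duality: c^T x* = b^T y*. Confirmed.

54


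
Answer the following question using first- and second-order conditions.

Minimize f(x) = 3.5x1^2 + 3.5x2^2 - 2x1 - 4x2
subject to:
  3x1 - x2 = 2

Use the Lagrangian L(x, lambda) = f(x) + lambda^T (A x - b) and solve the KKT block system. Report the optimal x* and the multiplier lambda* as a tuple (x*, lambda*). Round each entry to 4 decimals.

Form the Lagrangian:
  L(x, lambda) = (1/2) x^T Q x + c^T x + lambda^T (A x - b)
Stationarity (grad_x L = 0): Q x + c + A^T lambda = 0.
Primal feasibility: A x = b.

This gives the KKT block system:
  [ Q   A^T ] [ x     ]   [-c ]
  [ A    0  ] [ lambda ] = [ b ]

Solving the linear system:
  x*      = (0.8, 0.4)
  lambda* = (-1.2)
  f(x*)   = -0.4

x* = (0.8, 0.4), lambda* = (-1.2)


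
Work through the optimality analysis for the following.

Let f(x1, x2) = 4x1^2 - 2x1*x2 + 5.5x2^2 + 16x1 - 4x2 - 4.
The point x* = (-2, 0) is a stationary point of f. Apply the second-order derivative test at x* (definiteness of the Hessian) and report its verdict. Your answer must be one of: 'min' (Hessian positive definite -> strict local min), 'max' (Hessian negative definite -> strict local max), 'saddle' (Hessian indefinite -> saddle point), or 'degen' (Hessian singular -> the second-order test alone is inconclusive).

Compute the Hessian H = grad^2 f:
  H = [[8, -2], [-2, 11]]
Verify stationarity: grad f(x*) = H x* + g = (0, 0).
Eigenvalues of H: 7, 12.
Both eigenvalues > 0, so H is positive definite -> x* is a strict local min.

min


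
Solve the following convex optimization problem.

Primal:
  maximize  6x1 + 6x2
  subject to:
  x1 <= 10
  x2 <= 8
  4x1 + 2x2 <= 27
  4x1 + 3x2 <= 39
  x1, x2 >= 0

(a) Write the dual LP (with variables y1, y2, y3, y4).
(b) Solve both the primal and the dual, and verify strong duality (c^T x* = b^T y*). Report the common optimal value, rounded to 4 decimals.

The standard primal-dual pair for 'max c^T x s.t. A x <= b, x >= 0' is:
  Dual:  min b^T y  s.t.  A^T y >= c,  y >= 0.

So the dual LP is:
  minimize  10y1 + 8y2 + 27y3 + 39y4
  subject to:
    y1 + 4y3 + 4y4 >= 6
    y2 + 2y3 + 3y4 >= 6
    y1, y2, y3, y4 >= 0

Solving the primal: x* = (2.75, 8).
  primal value c^T x* = 64.5.
Solving the dual: y* = (0, 3, 1.5, 0).
  dual value b^T y* = 64.5.
Strong duality: c^T x* = b^T y*. Confirmed.

64.5


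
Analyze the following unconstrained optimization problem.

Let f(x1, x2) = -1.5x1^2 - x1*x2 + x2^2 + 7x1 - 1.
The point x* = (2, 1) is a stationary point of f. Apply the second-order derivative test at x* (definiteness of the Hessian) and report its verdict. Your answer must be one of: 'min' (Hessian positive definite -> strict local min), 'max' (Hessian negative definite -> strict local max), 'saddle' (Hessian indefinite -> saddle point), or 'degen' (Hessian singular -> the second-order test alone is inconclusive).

Compute the Hessian H = grad^2 f:
  H = [[-3, -1], [-1, 2]]
Verify stationarity: grad f(x*) = H x* + g = (0, 0).
Eigenvalues of H: -3.1926, 2.1926.
Eigenvalues have mixed signs, so H is indefinite -> x* is a saddle point.

saddle
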